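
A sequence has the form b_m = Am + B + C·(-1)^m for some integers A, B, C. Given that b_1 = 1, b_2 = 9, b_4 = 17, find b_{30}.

At m = 1, 2, 4: A + B - C = 1; 2A + B + C = 9; 4A + B + C = 17.
Subtracting the first from the second: A + 2C = 8.
Subtracting the second from the third: 2A = 8.
Solving: C = 2, A = 4, then B = -1.
Therefore b_{30} = 120 + (-1) + 2·1 = 121.

121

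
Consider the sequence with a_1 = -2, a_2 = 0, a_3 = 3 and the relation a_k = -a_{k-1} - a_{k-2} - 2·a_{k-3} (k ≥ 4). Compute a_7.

Compute successive terms:
a_4 = 1; a_5 = -4; a_6 = -3; a_7 = 5.

5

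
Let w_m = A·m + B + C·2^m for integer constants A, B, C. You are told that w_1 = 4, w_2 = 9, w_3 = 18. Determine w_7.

Plug in m = 1, 2, 3: A + B + 2C = 4; 2A + B + 4C = 9; 3A + B + 8C = 18.
Subtracting the first from the second: A + 2C = 5.
Subtracting the second from the third: A + 4C = 9.
Solving: C = 2, A = 1, then B = -1.
So w_m = 1·m + (-1) + 2·2^m; at m=7 this is 262.

262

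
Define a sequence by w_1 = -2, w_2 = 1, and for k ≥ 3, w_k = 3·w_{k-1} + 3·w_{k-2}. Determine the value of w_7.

Iterate the recurrence:
w_3 = -3, w_4 = -6, w_5 = -27, w_6 = -99, w_7 = -378.

-378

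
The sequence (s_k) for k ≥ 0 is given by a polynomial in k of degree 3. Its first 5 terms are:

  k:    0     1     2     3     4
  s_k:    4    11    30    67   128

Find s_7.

515

1st diffs: 7, 19, 37, 61.
2nd diffs: 12, 18, 24.
3rd diffs: 6, 6 (constant).
So s_k = k^3 + 3k^2 + 3k + 4.
Evaluating at k = 7 gives s_7 = 515.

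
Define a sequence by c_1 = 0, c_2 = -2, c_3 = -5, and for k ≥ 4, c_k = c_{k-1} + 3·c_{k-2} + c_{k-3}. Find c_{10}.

Compute successive terms:
c_4 = -11, c_5 = -28, c_6 = -66, c_7 = -161, c_8 = -387, c_9 = -936, c_{10} = -2258.

-2258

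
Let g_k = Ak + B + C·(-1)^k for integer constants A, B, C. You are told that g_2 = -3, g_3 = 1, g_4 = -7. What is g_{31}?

-55

At k = 2, 3, 4: 2A + B + C = -3; 3A + B - C = 1; 4A + B + C = -7.
Subtracting the first from the second: A - 2C = 4.
Subtracting the second from the third: A + 2C = -8.
Solving: C = -3, A = -2, then B = 4.
So g_k = -2·k + 4 + (-3)·(-1)^k; at k=31 this is -55.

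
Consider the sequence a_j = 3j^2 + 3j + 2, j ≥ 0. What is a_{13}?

a_{13} = 3·13^2 + 3·13 + 2 = 548.

548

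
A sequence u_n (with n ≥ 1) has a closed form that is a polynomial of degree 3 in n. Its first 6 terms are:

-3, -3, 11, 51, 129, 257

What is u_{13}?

3561

1st diffs: 0, 14, 40, 78, 128.
2nd diffs: 14, 26, 38, 50.
3rd diffs: 12, 12, 12 (constant).
So u_n = 2n^3 - 5n^2 + n - 1.
Evaluating at n = 13 gives u_{13} = 3561.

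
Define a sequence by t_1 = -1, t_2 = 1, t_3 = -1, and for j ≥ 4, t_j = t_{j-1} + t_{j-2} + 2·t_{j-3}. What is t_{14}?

Compute successive terms:
t_4 = -2; t_5 = -1; t_6 = -5; …; t_{11} = -145; t_{12} = -293; t_{13} = -586; t_{14} = -1169.

-1169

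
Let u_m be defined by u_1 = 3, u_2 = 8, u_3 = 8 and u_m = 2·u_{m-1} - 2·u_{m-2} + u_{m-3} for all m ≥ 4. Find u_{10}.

3

Iterate the recurrence:
u_4 = 3, u_5 = -2, u_6 = -2, u_7 = 3, u_8 = 8, u_9 = 8, u_{10} = 3.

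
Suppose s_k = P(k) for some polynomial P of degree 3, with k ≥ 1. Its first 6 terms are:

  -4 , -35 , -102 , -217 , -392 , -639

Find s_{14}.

-6647

1st diffs: -31, -67, -115, -175, -247.
2nd diffs: -36, -48, -60, -72.
3rd diffs: -12, -12, -12 (constant).
Newton forward-difference form: s_k = -4 + (-31)·C(k-1,1) + (-36)·C(k-1,2) + (-12)·C(k-1,3).
At k = 14: k-1 = 13, so s_{14} = -4 - 403 - 2808 - 3432 = -6647.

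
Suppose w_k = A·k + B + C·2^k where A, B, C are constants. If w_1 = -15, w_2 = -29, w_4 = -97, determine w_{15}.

-163901

At k = 1, 2, 4: A + B + 2C = -15; 2A + B + 4C = -29; 4A + B + 16C = -97.
Subtracting the first from the second: A + 2C = -14.
Subtracting the second from the third: 2A + 12C = -68.
Solving: C = -5, A = -4, then B = -1.
Therefore w_{15} = -60 + (-1) + (-5)·32768 = -163901.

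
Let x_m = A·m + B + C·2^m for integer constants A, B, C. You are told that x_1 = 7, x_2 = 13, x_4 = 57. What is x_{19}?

2097115

At m = 1, 2, 4: A + B + 2C = 7; 2A + B + 4C = 13; 4A + B + 16C = 57.
Subtracting the first from the second: A + 2C = 6.
Subtracting the second from the third: 2A + 12C = 44.
Solving: C = 4, A = -2, then B = 1.
Therefore x_{19} = -38 + 1 + 4·524288 = 2097115.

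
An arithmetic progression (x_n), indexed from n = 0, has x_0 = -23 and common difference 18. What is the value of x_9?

x_n = -23 + (n - 0)·18.
x_9 = -23 + 9·18 = 139.

139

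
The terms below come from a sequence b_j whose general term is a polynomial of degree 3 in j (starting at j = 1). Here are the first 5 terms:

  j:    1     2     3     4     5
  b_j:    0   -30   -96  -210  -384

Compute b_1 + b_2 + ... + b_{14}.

1st diffs: -30, -66, -114, -174.
2nd diffs: -36, -48, -60.
3rd diffs: -12, -12 (constant).
So b_j = -2j^3 - 6j^2 + 2j + 6.
Continuing: …, -630, -960, -1386, -1920, …, b_{14} = -6630.
Summing j = 1..14 (14 terms) gives -27846.

-27846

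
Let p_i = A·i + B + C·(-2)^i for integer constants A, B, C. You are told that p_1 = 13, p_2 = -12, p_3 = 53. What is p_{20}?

-5242782

The three given values yield: A + B - 2C = 13; 2A + B + 4C = -12; 3A + B - 8C = 53.
Subtracting the first from the second: A + 6C = -25.
Subtracting the second from the third: A - 12C = 65.
Solving: C = -5, A = 5, then B = -2.
Hence p_{20} = 5·20 + (-2) + (-5)·1048576 = -5242782.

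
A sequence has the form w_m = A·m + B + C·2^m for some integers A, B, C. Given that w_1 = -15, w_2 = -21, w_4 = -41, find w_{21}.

-2097245

At m = 1, 2, 4: A + B + 2C = -15; 2A + B + 4C = -21; 4A + B + 16C = -41.
Subtracting the first from the second: A + 2C = -6.
Subtracting the second from the third: 2A + 12C = -20.
Solving: C = -1, A = -4, then B = -9.
Hence w_{21} = -4·21 + (-9) + (-1)·2097152 = -2097245.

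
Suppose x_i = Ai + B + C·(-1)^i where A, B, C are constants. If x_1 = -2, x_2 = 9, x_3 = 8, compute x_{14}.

69

Plug in i = 1, 2, 3: A + B - C = -2; 2A + B + C = 9; 3A + B - C = 8.
Subtracting the first from the second: A + 2C = 11.
Subtracting the second from the third: A - 2C = -1.
Solving: C = 3, A = 5, then B = -4.
So x_i = 5·i + (-4) + 3·(-1)^i; at i=14 this is 69.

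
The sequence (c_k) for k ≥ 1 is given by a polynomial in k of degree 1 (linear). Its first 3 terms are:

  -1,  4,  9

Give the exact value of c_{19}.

89

1st diffs: 5, 5 (constant).
So c_k = 5k - 6.
Evaluating at k = 19 gives c_{19} = 89.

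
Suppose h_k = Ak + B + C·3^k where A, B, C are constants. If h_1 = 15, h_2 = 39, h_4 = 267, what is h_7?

The three given values yield: A + B + 3C = 15; 2A + B + 9C = 39; 4A + B + 81C = 267.
Subtracting the first from the second: A + 6C = 24.
Subtracting the second from the third: 2A + 72C = 228.
Solving: C = 3, A = 6, then B = 0.
So h_k = 6·k + 0 + 3·3^k; at k=7 this is 6603.

6603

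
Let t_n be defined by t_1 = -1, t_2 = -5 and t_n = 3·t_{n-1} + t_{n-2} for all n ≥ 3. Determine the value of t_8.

-6305

Compute successive terms:
t_3 = -16, t_4 = -53, t_5 = -175, t_6 = -578, t_7 = -1909, t_8 = -6305.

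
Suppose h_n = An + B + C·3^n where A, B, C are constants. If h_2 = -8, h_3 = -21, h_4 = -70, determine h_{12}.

-531390

Plug in n = 2, 3, 4: 2A + B + 9C = -8; 3A + B + 27C = -21; 4A + B + 81C = -70.
Subtracting the first from the second: A + 18C = -13.
Subtracting the second from the third: A + 54C = -49.
Solving: C = -1, A = 5, then B = -9.
So h_n = 5·n + (-9) + (-1)·3^n; at n=12 this is -531390.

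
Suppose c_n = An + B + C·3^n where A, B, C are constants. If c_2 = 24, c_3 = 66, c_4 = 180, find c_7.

At n = 2, 3, 4: 2A + B + 9C = 24; 3A + B + 27C = 66; 4A + B + 81C = 180.
Subtracting the first from the second: A + 18C = 42.
Subtracting the second from the third: A + 54C = 114.
Solving: C = 2, A = 6, then B = -6.
Therefore c_7 = 42 + (-6) + 2·2187 = 4410.

4410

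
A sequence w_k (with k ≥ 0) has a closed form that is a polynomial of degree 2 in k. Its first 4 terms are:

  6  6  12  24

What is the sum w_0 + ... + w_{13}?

2268

1st diffs: 0, 6, 12.
2nd diffs: 6, 6 (constant).
Newton forward-difference form: w_k = 6 + 6·C(k,2).
Continuing: …, 42, 66, 96, 132, …, w_{13} = 474.
Summing k = 0..13 (14 terms) gives 2268.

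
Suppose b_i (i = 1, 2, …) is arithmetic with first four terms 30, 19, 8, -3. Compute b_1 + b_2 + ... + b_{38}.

-6593

Common difference d = -11.
b_i = 30 + (i - 1)·(-11).
b_{38} = -377; S = 38·(30 + (-377))/2 = -6593.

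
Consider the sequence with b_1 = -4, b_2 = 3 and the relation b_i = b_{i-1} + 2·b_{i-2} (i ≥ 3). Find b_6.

-7

Iterate the recurrence:
b_3 = -5; b_4 = 1; b_5 = -9; b_6 = -7.
(Characteristic roots are 2 and -1.)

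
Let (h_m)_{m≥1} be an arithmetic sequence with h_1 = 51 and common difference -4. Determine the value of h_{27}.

-53

h_m = 51 + (m - 1)·(-4).
h_{27} = 51 + 26·(-4) = -53.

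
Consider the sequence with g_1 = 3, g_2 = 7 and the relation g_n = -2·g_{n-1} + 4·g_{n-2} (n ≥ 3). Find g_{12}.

300032

g_3 = -2;  g_4 = 32;  g_5 = -72;  g_6 = 272;  g_7 = -832;  g_8 = 2752;  g_9 = -8832;  g_{10} = 28672;  g_{11} = -92672;  g_{12} = 300032.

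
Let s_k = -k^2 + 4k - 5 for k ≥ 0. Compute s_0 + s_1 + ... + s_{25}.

-4355

Over k = 0..25: Σk = 325, Σk² = 5525.
Total = (-1)·5525 + (4)·325 + (-5)·26 = -4355.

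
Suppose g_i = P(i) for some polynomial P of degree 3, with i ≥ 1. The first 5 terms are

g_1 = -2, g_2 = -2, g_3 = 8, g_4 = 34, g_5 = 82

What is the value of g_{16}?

1st diffs: 0, 10, 26, 48.
2nd diffs: 10, 16, 22.
3rd diffs: 6, 6 (constant).
Newton forward-difference form: g_i = -2 + 10·C(i-1,2) + 6·C(i-1,3).
At i = 16: i-1 = 15, so g_{16} = -2 + 1050 + 2730 = 3778.

3778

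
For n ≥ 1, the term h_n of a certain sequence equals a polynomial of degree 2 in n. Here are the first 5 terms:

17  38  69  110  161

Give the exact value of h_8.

1st diffs: 21, 31, 41, 51.
2nd diffs: 10, 10, 10 (constant).
Newton forward-difference form: h_n = 17 + 21·C(n-1,1) + 10·C(n-1,2).
At n = 8: n-1 = 7, so h_8 = 17 + 147 + 210 = 374.

374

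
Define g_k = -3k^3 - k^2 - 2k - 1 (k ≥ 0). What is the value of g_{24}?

-42097

g_{24} = -3·24^3 - 1·24^2 - 2·24 - 1 = -42097.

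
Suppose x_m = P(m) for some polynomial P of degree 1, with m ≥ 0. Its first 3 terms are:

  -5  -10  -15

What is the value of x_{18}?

-95

1st diffs: -5, -5 (constant).
So x_m = -5m - 5.
Evaluating at m = 18 gives x_{18} = -95.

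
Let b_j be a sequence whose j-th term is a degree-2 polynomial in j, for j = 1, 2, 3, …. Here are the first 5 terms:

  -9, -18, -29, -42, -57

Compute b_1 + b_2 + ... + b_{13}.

1st diffs: -9, -11, -13, -15.
2nd diffs: -2, -2, -2 (constant).
Newton forward-difference form: b_j = -9 + (-9)·C(j-1,1) + (-2)·C(j-1,2).
Continuing: …, -74, -93, -114, -137, …, b_{13} = -249.
Summing j = 1..13 (13 terms) gives -1391.

-1391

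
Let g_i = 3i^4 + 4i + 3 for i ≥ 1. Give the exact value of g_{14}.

115307

g_{14} = 3·14^4 + 4·14 + 3 = 115307.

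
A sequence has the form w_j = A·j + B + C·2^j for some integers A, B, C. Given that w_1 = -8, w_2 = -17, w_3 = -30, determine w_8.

-551

The three given values yield: A + B + 2C = -8; 2A + B + 4C = -17; 3A + B + 8C = -30.
Subtracting the first from the second: A + 2C = -9.
Subtracting the second from the third: A + 4C = -13.
Solving: C = -2, A = -5, then B = 1.
So w_j = -5·j + 1 + (-2)·2^j; at j=8 this is -551.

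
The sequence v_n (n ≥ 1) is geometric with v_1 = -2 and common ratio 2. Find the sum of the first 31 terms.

v_n = (-2)·2^(n-1).
S = (-2)·(2^31 - 1)/(2 - 1) = (-2)·(2147483648 - 1)/(1) = -4294967294.

-4294967294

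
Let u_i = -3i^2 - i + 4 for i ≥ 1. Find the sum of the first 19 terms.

Over i = 1..19: Σi = 190, Σi² = 2470.
Total = (-3)·2470 + (-1)·190 + (4)·19 = -7524.

-7524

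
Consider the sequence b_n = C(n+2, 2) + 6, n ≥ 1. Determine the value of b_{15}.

C(17, 2) = 136, so b_{15} = 142.

142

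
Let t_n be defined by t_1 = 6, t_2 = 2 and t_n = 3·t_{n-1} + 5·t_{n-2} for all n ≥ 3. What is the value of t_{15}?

881506116

Applying the relation repeatedly:
t_3 = 36; t_4 = 118; t_5 = 534; …; t_{12} = 11961328; t_{13} = 50149014; t_{14} = 210253682; t_{15} = 881506116.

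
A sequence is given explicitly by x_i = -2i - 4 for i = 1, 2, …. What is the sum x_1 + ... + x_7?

-84

Over i = 1..7: Σi = 28.
Total = (-2)·28 + (-4)·7 = -84.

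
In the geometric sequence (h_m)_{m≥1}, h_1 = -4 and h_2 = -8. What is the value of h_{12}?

Common ratio r = 2.
h_m = (-4)·2^(m-1).
h_{12} = (-4)·2^11 = -8192.

-8192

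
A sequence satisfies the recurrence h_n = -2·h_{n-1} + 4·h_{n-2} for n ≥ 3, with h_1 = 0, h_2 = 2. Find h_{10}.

17408

Step forward from the initial values:
h_3 = -4;  h_4 = 16;  h_5 = -48;  h_6 = 160;  h_7 = -512;  h_8 = 1664;  h_9 = -5376;  h_{10} = 17408.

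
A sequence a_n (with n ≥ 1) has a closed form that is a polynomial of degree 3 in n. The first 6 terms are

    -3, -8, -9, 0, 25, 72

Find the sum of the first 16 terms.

12512

1st diffs: -5, -1, 9, 25, 47.
2nd diffs: 4, 10, 16, 22.
3rd diffs: 6, 6, 6 (constant).
So a_n = n^3 - 4n^2.
Continuing: …, 147, 256, 405, 600, …, a_{16} = 3072.
Summing n = 1..16 (16 terms) gives 12512.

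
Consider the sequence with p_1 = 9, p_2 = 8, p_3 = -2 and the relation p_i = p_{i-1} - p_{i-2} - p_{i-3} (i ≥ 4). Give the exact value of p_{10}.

Applying the relation repeatedly:
p_4 = -19; p_5 = -25; p_6 = -4; p_7 = 40; p_8 = 69; p_9 = 33; p_{10} = -76.

-76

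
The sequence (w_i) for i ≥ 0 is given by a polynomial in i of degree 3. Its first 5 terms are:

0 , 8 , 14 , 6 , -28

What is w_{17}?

1st diffs: 8, 6, -8, -34.
2nd diffs: -2, -14, -26.
3rd diffs: -12, -12 (constant).
Newton forward-difference form: w_i = 8·C(i,1) + (-2)·C(i,2) + (-12)·C(i,3).
At i = 17: i = 17, so w_{17} = 136 - 272 - 8160 = -8296.

-8296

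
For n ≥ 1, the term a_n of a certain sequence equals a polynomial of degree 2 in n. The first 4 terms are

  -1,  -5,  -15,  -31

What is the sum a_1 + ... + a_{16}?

1st diffs: -4, -10, -16.
2nd diffs: -6, -6 (constant).
So a_n = -3n^2 + 5n - 3.
Continuing: …, -53, -81, -115, -155, …, a_{16} = -691.
Summing n = 1..16 (16 terms) gives -3856.

-3856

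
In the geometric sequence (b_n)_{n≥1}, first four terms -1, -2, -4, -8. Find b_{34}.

-8589934592

Common ratio r = 2.
b_n = (-1)·2^(n-1).
b_{34} = (-1)·2^33 = -8589934592.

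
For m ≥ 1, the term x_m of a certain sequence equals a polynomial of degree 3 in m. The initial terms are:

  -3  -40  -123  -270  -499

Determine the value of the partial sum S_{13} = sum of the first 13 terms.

-28951

1st diffs: -37, -83, -147, -229.
2nd diffs: -46, -64, -82.
3rd diffs: -18, -18 (constant).
Newton forward-difference form: x_m = -3 + (-37)·C(m-1,1) + (-46)·C(m-1,2) + (-18)·C(m-1,3).
Continuing: …, -828, -1275, -1858, -2595, …, x_{13} = -7443.
Summing m = 1..13 (13 terms) gives -28951.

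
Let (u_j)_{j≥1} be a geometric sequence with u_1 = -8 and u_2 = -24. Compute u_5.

-648

Common ratio r = 3.
u_j = (-8)·3^(j-1).
u_5 = (-8)·3^4 = -648.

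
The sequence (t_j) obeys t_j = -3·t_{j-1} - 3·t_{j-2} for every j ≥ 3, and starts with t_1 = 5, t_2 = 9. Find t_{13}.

3645

Step forward from the initial values:
t_3 = -42; t_4 = 99; t_5 = -171; …; t_{10} = -2673; t_{11} = 4617; t_{12} = -5832; t_{13} = 3645.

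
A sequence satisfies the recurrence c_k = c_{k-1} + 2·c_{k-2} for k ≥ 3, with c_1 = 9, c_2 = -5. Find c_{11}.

Step forward from the initial values:
c_3 = 13  c_4 = 3  c_5 = 29  c_6 = 35  c_7 = 93  c_8 = 163  c_9 = 349  c_{10} = 675  c_{11} = 1373.
(Characteristic roots are 2 and -1.)

1373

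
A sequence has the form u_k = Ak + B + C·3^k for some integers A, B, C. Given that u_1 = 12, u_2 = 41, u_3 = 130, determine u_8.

At k = 1, 2, 3: A + B + 3C = 12; 2A + B + 9C = 41; 3A + B + 27C = 130.
Subtracting the first from the second: A + 6C = 29.
Subtracting the second from the third: A + 18C = 89.
Solving: C = 5, A = -1, then B = -2.
Hence u_8 = -1·8 + (-2) + 5·6561 = 32795.

32795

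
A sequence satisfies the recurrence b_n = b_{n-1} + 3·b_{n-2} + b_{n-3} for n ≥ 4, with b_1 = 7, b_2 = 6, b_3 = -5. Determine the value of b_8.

328

Applying the relation repeatedly:
b_4 = 20  b_5 = 11  b_6 = 66  b_7 = 119  b_8 = 328.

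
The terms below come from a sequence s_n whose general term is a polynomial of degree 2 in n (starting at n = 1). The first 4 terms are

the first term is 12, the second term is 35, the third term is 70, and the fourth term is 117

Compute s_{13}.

1080

1st diffs: 23, 35, 47.
2nd diffs: 12, 12 (constant).
So s_n = 6n^2 + 5n + 1.
Evaluating at n = 13 gives s_{13} = 1080.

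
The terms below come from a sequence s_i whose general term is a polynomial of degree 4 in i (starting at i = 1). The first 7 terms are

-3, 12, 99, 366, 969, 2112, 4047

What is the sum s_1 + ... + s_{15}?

325854

1st diffs: 15, 87, 267, 603, 1143, 1935.
2nd diffs: 72, 180, 336, 540, 792.
3rd diffs: 108, 156, 204, 252.
4th diffs: 48, 48, 48 (constant).
So s_i = 2i^4 - 2i^3 - 2i^2 + 5i - 6.
Continuing: …, 7074, 11541, 17844, 26427, …, s_{15} = 94119.
Summing i = 1..15 (15 terms) gives 325854.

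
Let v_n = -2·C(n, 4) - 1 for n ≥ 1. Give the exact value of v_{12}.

C(12, 4) = 495, so v_{12} = -991.

-991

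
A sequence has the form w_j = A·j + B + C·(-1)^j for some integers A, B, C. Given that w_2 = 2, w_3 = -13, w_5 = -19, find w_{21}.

-67

Write the equations: 2A + B + C = 2; 3A + B - C = -13; 5A + B - C = -19.
Subtracting the first from the second: A - 2C = -15.
Subtracting the second from the third: 2A = -6.
Solving: C = 6, A = -3, then B = 2.
Hence w_{21} = -3·21 + 2 + 6·(-1) = -67.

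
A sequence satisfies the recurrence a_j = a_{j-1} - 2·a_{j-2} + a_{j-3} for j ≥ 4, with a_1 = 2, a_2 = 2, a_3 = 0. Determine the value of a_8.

Step forward from the initial values:
a_4 = -2; a_5 = 0; a_6 = 4; a_7 = 2; a_8 = -6.

-6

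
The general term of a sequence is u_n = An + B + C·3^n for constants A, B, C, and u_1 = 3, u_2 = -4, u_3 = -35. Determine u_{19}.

-2324522835

At n = 1, 2, 3: A + B + 3C = 3; 2A + B + 9C = -4; 3A + B + 27C = -35.
Subtracting the first from the second: A + 6C = -7.
Subtracting the second from the third: A + 18C = -31.
Solving: C = -2, A = 5, then B = 4.
Hence u_{19} = 5·19 + 4 + (-2)·1162261467 = -2324522835.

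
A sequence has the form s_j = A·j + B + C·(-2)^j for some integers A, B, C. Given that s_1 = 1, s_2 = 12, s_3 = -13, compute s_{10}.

Write the equations: A + B - 2C = 1; 2A + B + 4C = 12; 3A + B - 8C = -13.
Subtracting the first from the second: A + 6C = 11.
Subtracting the second from the third: A - 12C = -25.
Solving: C = 2, A = -1, then B = 6.
Hence s_{10} = -1·10 + 6 + 2·1024 = 2044.

2044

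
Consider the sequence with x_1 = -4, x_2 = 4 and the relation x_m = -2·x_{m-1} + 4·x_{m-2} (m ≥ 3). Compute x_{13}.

-2637824

Step forward from the initial values:
x_3 = -24;  x_4 = 64;  x_5 = -224;  …;  x_{10} = 77824;  x_{11} = -251904;  x_{12} = 815104;  x_{13} = -2637824.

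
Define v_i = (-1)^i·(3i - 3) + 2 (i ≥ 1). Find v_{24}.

(-1)^24 = 1; 3i - 3 at i=24 is 69; so v_{24} = 71.

71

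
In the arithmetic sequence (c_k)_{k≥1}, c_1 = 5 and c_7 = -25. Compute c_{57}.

-275

Common difference d = (-25 - 5) / (7 - 1) = -5.
c_k = 5 + (k - 1)·(-5).
c_{57} = 5 + 56·(-5) = -275.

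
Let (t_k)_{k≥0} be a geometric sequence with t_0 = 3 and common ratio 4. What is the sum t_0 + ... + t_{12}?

67108863

t_k = 3·4^(k-0).
S = 3·(4^13 - 1)/(4 - 1) = 3·(67108864 - 1)/(3) = 67108863.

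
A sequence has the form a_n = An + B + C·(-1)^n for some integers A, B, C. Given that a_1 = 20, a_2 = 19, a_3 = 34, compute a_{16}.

117

At n = 1, 2, 3: A + B - C = 20; 2A + B + C = 19; 3A + B - C = 34.
Subtracting the first from the second: A + 2C = -1.
Subtracting the second from the third: A - 2C = 15.
Solving: C = -4, A = 7, then B = 9.
So a_n = 7·n + 9 + (-4)·(-1)^n; at n=16 this is 117.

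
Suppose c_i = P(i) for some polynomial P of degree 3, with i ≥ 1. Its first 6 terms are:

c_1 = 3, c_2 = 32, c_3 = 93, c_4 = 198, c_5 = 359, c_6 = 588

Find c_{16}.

9258

1st diffs: 29, 61, 105, 161, 229.
2nd diffs: 32, 44, 56, 68.
3rd diffs: 12, 12, 12 (constant).
Newton forward-difference form: c_i = 3 + 29·C(i-1,1) + 32·C(i-1,2) + 12·C(i-1,3).
At i = 16: i-1 = 15, so c_{16} = 3 + 435 + 3360 + 5460 = 9258.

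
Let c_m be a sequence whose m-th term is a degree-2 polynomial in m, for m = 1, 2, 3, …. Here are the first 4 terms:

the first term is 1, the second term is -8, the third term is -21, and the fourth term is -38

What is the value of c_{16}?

-554

1st diffs: -9, -13, -17.
2nd diffs: -4, -4 (constant).
Newton forward-difference form: c_m = 1 + (-9)·C(m-1,1) + (-4)·C(m-1,2).
At m = 16: m-1 = 15, so c_{16} = 1 - 135 - 420 = -554.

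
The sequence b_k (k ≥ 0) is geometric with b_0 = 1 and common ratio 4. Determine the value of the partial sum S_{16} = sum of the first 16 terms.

b_k = 1·4^(k-0).
S = 1·(4^16 - 1)/(4 - 1) = 1·(4294967296 - 1)/(3) = 1431655765.

1431655765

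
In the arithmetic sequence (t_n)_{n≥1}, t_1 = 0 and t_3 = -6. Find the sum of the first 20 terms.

-570

Common difference d = (-6 - 0) / (3 - 1) = -3.
t_n = 0 + (n - 1)·(-3).
t_{20} = -57; S = 20·(0 + (-57))/2 = -570.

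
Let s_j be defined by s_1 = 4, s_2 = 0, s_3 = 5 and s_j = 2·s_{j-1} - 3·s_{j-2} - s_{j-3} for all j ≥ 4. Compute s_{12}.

-615

Iterate the recurrence:
s_4 = 6  s_5 = -3  s_6 = -29  s_7 = -55  s_8 = -20  s_9 = 154  s_{10} = 423  s_{11} = 404  s_{12} = -615.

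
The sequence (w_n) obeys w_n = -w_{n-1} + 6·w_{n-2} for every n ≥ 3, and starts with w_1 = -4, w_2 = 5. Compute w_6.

Step forward from the initial values:
w_3 = -29; w_4 = 59; w_5 = -233; w_6 = 587.
(Characteristic roots are 2 and -3.)

587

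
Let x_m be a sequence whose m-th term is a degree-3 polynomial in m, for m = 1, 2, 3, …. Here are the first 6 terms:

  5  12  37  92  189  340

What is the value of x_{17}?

1st diffs: 7, 25, 55, 97, 151.
2nd diffs: 18, 30, 42, 54.
3rd diffs: 12, 12, 12 (constant).
Newton forward-difference form: x_m = 5 + 7·C(m-1,1) + 18·C(m-1,2) + 12·C(m-1,3).
At m = 17: m-1 = 16, so x_{17} = 5 + 112 + 2160 + 6720 = 8997.

8997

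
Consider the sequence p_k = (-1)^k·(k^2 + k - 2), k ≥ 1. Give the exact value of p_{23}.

(-1)^23 = -1; k^2 + k - 2 at k=23 is 550; so p_{23} = -550.

-550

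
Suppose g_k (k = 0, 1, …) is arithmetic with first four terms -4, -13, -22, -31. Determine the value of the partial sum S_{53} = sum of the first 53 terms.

Common difference d = -9.
g_k = -4 + (k - 0)·(-9).
g_{52} = -472; S = 53·(-4 + (-472))/2 = -12614.

-12614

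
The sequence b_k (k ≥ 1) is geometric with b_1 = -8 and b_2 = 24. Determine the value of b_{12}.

Common ratio r = -3.
b_k = (-8)·(-3)^(k-1).
b_{12} = (-8)·(-3)^11 = 1417176.

1417176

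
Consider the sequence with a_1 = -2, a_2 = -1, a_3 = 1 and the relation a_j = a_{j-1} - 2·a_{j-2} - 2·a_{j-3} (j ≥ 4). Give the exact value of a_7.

Compute successive terms:
a_4 = 7; a_5 = 7; a_6 = -9; a_7 = -37.

-37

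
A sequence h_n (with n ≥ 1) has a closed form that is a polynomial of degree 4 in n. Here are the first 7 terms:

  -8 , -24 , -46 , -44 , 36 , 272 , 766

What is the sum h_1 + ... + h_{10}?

1st diffs: -16, -22, 2, 80, 236, 494.
2nd diffs: -6, 24, 78, 156, 258.
3rd diffs: 30, 54, 78, 102.
4th diffs: 24, 24, 24 (constant).
Newton forward-difference form: h_n = -8 + (-16)·C(n-1,1) + (-6)·C(n-1,2) + 30·C(n-1,3) + 24·C(n-1,4).
Continuing: 1644, 3056, 5176.
Summing n = 1..10 (10 terms) gives 10828.

10828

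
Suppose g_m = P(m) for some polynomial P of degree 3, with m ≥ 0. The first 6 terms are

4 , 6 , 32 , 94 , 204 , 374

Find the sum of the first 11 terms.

8074

1st diffs: 2, 26, 62, 110, 170.
2nd diffs: 24, 36, 48, 60.
3rd diffs: 12, 12, 12 (constant).
Newton forward-difference form: g_m = 4 + 2·C(m,1) + 24·C(m,2) + 12·C(m,3).
Continuing: …, 616, 942, 1364, 1894, …, g_{10} = 2544.
Summing m = 0..10 (11 terms) gives 8074.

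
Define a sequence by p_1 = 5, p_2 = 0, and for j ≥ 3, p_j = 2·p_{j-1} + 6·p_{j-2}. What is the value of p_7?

3720

p_3 = 30;  p_4 = 60;  p_5 = 300;  p_6 = 960;  p_7 = 3720.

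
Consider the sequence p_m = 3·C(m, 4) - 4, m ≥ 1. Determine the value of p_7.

101

C(7, 4) = 35, so p_7 = 101.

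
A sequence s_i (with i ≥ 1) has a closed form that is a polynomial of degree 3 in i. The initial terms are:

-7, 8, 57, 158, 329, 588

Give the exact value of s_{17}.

1st diffs: 15, 49, 101, 171, 259.
2nd diffs: 34, 52, 70, 88.
3rd diffs: 18, 18, 18 (constant).
Newton forward-difference form: s_i = -7 + 15·C(i-1,1) + 34·C(i-1,2) + 18·C(i-1,3).
At i = 17: i-1 = 16, so s_{17} = -7 + 240 + 4080 + 10080 = 14393.

14393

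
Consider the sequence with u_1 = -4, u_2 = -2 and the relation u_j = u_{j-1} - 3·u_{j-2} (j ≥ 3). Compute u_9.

Applying the relation repeatedly:
u_3 = 10, u_4 = 16, u_5 = -14, u_6 = -62, u_7 = -20, u_8 = 166, u_9 = 226.

226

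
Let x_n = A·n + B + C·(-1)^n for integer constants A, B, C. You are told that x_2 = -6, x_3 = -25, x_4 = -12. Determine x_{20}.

-60

Plug in n = 2, 3, 4: 2A + B + C = -6; 3A + B - C = -25; 4A + B + C = -12.
Subtracting the first from the second: A - 2C = -19.
Subtracting the second from the third: A + 2C = 13.
Solving: C = 8, A = -3, then B = -8.
So x_n = -3·n + (-8) + 8·(-1)^n; at n=20 this is -60.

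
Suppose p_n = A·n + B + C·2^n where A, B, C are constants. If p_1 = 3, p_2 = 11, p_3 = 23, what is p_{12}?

At n = 1, 2, 3: A + B + 2C = 3; 2A + B + 4C = 11; 3A + B + 8C = 23.
Subtracting the first from the second: A + 2C = 8.
Subtracting the second from the third: A + 4C = 12.
Solving: C = 2, A = 4, then B = -5.
So p_n = 4·n + (-5) + 2·2^n; at n=12 this is 8235.

8235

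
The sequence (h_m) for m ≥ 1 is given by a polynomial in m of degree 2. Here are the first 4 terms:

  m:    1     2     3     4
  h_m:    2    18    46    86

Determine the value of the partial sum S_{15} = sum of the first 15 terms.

7170

1st diffs: 16, 28, 40.
2nd diffs: 12, 12 (constant).
Newton forward-difference form: h_m = 2 + 16·C(m-1,1) + 12·C(m-1,2).
Continuing: …, 138, 202, 278, 366, …, h_{15} = 1318.
Summing m = 1..15 (15 terms) gives 7170.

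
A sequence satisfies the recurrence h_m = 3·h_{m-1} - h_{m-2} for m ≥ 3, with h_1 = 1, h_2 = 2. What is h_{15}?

514229

h_3 = 5; h_4 = 13; h_5 = 34; …; h_{12} = 28657; h_{13} = 75025; h_{14} = 196418; h_{15} = 514229.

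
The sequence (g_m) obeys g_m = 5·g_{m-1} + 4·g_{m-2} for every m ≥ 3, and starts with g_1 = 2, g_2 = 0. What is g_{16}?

47930515880

Iterate the recurrence:
g_3 = 8, g_4 = 40, g_5 = 232, …, g_{13} = 258601192, g_{14} = 1474430760, g_{15} = 8406558568, g_{16} = 47930515880.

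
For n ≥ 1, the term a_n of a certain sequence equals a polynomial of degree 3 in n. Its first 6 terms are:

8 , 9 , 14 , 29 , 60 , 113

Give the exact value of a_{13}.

1604

1st diffs: 1, 5, 15, 31, 53.
2nd diffs: 4, 10, 16, 22.
3rd diffs: 6, 6, 6 (constant).
So a_n = n^3 - 4n^2 + 6n + 5.
Evaluating at n = 13 gives a_{13} = 1604.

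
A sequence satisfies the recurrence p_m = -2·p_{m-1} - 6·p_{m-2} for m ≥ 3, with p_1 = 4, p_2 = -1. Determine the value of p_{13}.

2048

Applying the relation repeatedly:
p_3 = -22; p_4 = 50; p_5 = 32; …; p_{10} = 4208; p_{11} = 24224; p_{12} = -73696; p_{13} = 2048.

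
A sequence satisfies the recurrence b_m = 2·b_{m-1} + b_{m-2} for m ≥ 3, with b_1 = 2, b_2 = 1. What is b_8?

Iterate the recurrence:
b_3 = 4  b_4 = 9  b_5 = 22  b_6 = 53  b_7 = 128  b_8 = 309.

309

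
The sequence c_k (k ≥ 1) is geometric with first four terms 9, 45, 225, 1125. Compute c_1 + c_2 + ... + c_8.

Common ratio r = 5.
c_k = 9·5^(k-1).
S = 9·(5^8 - 1)/(5 - 1) = 9·(390625 - 1)/(4) = 878904.

878904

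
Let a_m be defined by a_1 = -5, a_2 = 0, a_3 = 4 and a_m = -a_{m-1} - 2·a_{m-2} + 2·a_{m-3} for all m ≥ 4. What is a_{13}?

a_4 = -14  a_5 = 6  a_6 = 30  a_7 = -70  a_8 = 22  a_9 = 178  a_{10} = -362  a_{11} = 50  a_{12} = 1030  a_{13} = -1854.

-1854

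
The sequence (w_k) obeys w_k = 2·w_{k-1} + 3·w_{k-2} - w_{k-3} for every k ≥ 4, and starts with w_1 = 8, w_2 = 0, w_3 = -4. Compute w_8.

Step forward from the initial values:
w_4 = -16  w_5 = -44  w_6 = -132  w_7 = -380  w_8 = -1112.

-1112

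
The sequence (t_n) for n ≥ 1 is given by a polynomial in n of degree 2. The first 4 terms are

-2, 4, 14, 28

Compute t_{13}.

1st diffs: 6, 10, 14.
2nd diffs: 4, 4 (constant).
Newton forward-difference form: t_n = -2 + 6·C(n-1,1) + 4·C(n-1,2).
At n = 13: n-1 = 12, so t_{13} = -2 + 72 + 264 = 334.

334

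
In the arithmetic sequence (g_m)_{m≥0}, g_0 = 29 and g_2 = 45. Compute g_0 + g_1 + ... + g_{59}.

Common difference d = (45 - 29) / (2 - 0) = 8.
g_m = 29 + (m - 0)·8.
g_{59} = 501; S = 60·(29 + 501)/2 = 15900.

15900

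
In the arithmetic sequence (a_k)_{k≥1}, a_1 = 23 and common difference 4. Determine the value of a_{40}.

179

a_k = 23 + (k - 1)·4.
a_{40} = 23 + 39·4 = 179.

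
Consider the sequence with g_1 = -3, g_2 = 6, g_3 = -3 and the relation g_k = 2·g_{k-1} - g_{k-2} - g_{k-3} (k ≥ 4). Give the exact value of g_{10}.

Iterate the recurrence:
g_4 = -9;  g_5 = -21;  g_6 = -30;  g_7 = -30;  g_8 = -9;  g_9 = 42;  g_{10} = 123.

123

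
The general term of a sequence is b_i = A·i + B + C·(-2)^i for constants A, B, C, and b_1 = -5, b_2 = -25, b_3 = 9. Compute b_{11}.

The three given values yield: A + B - 2C = -5; 2A + B + 4C = -25; 3A + B - 8C = 9.
Subtracting the first from the second: A + 6C = -20.
Subtracting the second from the third: A - 12C = 34.
Solving: C = -3, A = -2, then B = -9.
Hence b_{11} = -2·11 + (-9) + (-3)·(-2048) = 6113.

6113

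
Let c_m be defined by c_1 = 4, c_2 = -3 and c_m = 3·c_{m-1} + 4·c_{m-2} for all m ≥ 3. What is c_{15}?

c_3 = 7; c_4 = 9; c_5 = 55; …; c_{12} = 838857; c_{13} = 3355447; c_{14} = 13421769; c_{15} = 53687095.
(Characteristic roots are 4 and -1.)

53687095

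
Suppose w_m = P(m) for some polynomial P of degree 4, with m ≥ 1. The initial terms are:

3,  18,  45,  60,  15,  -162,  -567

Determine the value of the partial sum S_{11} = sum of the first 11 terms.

-16170

1st diffs: 15, 27, 15, -45, -177, -405.
2nd diffs: 12, -12, -60, -132, -228.
3rd diffs: -24, -48, -72, -96.
4th diffs: -24, -24, -24 (constant).
Newton forward-difference form: w_m = 3 + 15·C(m-1,1) + 12·C(m-1,2) + (-24)·C(m-1,3) + (-24)·C(m-1,4).
Continuing: -1320, -2565, -4470, -7227.
Summing m = 1..11 (11 terms) gives -16170.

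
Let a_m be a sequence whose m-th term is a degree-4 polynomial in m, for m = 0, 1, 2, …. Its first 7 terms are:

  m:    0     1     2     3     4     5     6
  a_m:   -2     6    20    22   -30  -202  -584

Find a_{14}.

1st diffs: 8, 14, 2, -52, -172, -382.
2nd diffs: 6, -12, -54, -120, -210.
3rd diffs: -18, -42, -66, -90.
4th diffs: -24, -24, -24 (constant).
Newton forward-difference form: a_m = -2 + 8·C(m,1) + 6·C(m,2) + (-18)·C(m,3) + (-24)·C(m,4).
At m = 14: m = 14, so a_{14} = -2 + 112 + 546 - 6552 - 24024 = -29920.

-29920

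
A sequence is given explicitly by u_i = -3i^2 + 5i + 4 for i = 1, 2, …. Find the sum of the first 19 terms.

-6384

Over i = 1..19: Σi = 190, Σi² = 2470.
Total = (-3)·2470 + (5)·190 + (4)·19 = -6384.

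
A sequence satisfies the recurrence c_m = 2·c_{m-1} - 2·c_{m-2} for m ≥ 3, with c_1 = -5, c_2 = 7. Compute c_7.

-96

c_3 = 24;  c_4 = 34;  c_5 = 20;  c_6 = -28;  c_7 = -96.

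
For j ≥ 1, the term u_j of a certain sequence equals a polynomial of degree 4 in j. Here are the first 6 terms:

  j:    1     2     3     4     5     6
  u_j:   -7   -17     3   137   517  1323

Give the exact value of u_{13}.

1st diffs: -10, 20, 134, 380, 806.
2nd diffs: 30, 114, 246, 426.
3rd diffs: 84, 132, 180.
4th diffs: 48, 48 (constant).
Newton forward-difference form: u_j = -7 + (-10)·C(j-1,1) + 30·C(j-1,2) + 84·C(j-1,3) + 48·C(j-1,4).
At j = 13: j-1 = 12, so u_{13} = -7 - 120 + 1980 + 18480 + 23760 = 44093.

44093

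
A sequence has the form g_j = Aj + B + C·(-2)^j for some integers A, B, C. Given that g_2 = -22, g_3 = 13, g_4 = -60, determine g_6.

Plug in j = 2, 3, 4: 2A + B + 4C = -22; 3A + B - 8C = 13; 4A + B + 16C = -60.
Subtracting the first from the second: A - 12C = 35.
Subtracting the second from the third: A + 24C = -73.
Solving: C = -3, A = -1, then B = -8.
Therefore g_6 = -6 + (-8) + (-3)·64 = -206.

-206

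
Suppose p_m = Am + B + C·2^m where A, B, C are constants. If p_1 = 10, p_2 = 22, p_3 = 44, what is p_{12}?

Write the equations: A + B + 2C = 10; 2A + B + 4C = 22; 3A + B + 8C = 44.
Subtracting the first from the second: A + 2C = 12.
Subtracting the second from the third: A + 4C = 22.
Solving: C = 5, A = 2, then B = -2.
Hence p_{12} = 2·12 + (-2) + 5·4096 = 20502.

20502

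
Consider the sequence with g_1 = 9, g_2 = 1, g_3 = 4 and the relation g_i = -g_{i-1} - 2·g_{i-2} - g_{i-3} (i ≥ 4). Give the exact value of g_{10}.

Applying the relation repeatedly:
g_4 = -15; g_5 = 6; g_6 = 20; g_7 = -17; g_8 = -29; g_9 = 43; g_{10} = 32.

32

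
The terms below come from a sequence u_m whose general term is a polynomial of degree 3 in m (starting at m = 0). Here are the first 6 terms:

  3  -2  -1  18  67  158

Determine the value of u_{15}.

6018

1st diffs: -5, 1, 19, 49, 91.
2nd diffs: 6, 18, 30, 42.
3rd diffs: 12, 12, 12 (constant).
Newton forward-difference form: u_m = 3 + (-5)·C(m,1) + 6·C(m,2) + 12·C(m,3).
At m = 15: m = 15, so u_{15} = 3 - 75 + 630 + 5460 = 6018.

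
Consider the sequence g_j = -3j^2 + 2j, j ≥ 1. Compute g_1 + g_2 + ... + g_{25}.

Over j = 1..25: Σj = 325, Σj² = 5525.
Total = (-3)·5525 + (2)·325 = -15925.

-15925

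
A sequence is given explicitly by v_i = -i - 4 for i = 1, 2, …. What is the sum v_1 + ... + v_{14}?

Over i = 1..14: Σi = 105.
Total = (-1)·105 + (-4)·14 = -161.

-161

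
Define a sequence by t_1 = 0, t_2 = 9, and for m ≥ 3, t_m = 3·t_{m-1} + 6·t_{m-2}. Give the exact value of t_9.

209223

Compute successive terms:
t_3 = 27, t_4 = 135, t_5 = 567, t_6 = 2511, t_7 = 10935, t_8 = 47871, t_9 = 209223.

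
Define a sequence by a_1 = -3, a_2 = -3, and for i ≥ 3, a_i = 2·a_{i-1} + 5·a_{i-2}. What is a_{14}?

Compute successive terms:
a_3 = -21, a_4 = -57, a_5 = -219, …, a_{11} = -357861, a_{12} = -1234137, a_{13} = -4257579, a_{14} = -14685843.

-14685843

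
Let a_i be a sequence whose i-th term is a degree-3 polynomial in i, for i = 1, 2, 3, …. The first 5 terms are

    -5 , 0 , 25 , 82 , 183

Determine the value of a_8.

1st diffs: 5, 25, 57, 101.
2nd diffs: 20, 32, 44.
3rd diffs: 12, 12 (constant).
So a_i = 2i^3 - 2i^2 - 3i - 2.
Evaluating at i = 8 gives a_8 = 870.

870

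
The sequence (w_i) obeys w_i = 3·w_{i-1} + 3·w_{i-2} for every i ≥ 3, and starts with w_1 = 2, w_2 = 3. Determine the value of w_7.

2970

Compute successive terms:
w_3 = 15, w_4 = 54, w_5 = 207, w_6 = 783, w_7 = 2970.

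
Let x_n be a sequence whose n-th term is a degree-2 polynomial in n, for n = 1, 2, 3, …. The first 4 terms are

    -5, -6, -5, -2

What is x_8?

30

1st diffs: -1, 1, 3.
2nd diffs: 2, 2 (constant).
Newton forward-difference form: x_n = -5 + (-1)·C(n-1,1) + 2·C(n-1,2).
At n = 8: n-1 = 7, so x_8 = -5 - 7 + 42 = 30.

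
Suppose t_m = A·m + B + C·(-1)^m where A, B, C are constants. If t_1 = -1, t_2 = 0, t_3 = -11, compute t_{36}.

At m = 1, 2, 3: A + B - C = -1; 2A + B + C = 0; 3A + B - C = -11.
Subtracting the first from the second: A + 2C = 1.
Subtracting the second from the third: A - 2C = -11.
Solving: C = 3, A = -5, then B = 7.
Hence t_{36} = -5·36 + 7 + 3·1 = -170.

-170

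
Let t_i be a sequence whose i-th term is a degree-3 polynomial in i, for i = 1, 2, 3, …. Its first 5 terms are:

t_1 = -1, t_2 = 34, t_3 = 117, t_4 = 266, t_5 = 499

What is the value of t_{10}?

1st diffs: 35, 83, 149, 233.
2nd diffs: 48, 66, 84.
3rd diffs: 18, 18 (constant).
So t_i = 3i^3 + 6i^2 - 4i - 6.
Evaluating at i = 10 gives t_{10} = 3554.

3554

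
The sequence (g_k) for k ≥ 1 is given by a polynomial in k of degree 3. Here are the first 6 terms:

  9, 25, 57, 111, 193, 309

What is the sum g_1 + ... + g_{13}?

10231

1st diffs: 16, 32, 54, 82, 116.
2nd diffs: 16, 22, 28, 34.
3rd diffs: 6, 6, 6 (constant).
Newton forward-difference form: g_k = 9 + 16·C(k-1,1) + 16·C(k-1,2) + 6·C(k-1,3).
Continuing: …, 465, 667, 921, 1233, …, g_{13} = 2577.
Summing k = 1..13 (13 terms) gives 10231.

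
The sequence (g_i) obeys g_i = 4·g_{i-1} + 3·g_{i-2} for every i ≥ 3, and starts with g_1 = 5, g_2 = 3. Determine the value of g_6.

Compute successive terms:
g_3 = 27;  g_4 = 117;  g_5 = 549;  g_6 = 2547.

2547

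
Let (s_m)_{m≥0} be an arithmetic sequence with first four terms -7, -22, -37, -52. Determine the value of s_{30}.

-457

Common difference d = -15.
s_m = -7 + (m - 0)·(-15).
s_{30} = -7 + 30·(-15) = -457.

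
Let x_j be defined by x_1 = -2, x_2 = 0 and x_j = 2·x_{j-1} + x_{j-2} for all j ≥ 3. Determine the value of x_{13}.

Compute successive terms:
x_3 = -2  x_4 = -4  x_5 = -10  …  x_{10} = -816  x_{11} = -1970  x_{12} = -4756  x_{13} = -11482.

-11482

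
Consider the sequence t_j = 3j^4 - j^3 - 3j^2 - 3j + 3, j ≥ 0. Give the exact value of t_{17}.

244735

t_{17} = 3·17^4 - 1·17^3 - 3·17^2 - 3·17 + 3 = 244735.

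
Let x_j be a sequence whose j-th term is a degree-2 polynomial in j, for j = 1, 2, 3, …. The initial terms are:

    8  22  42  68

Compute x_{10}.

1st diffs: 14, 20, 26.
2nd diffs: 6, 6 (constant).
Newton forward-difference form: x_j = 8 + 14·C(j-1,1) + 6·C(j-1,2).
At j = 10: j-1 = 9, so x_{10} = 8 + 126 + 216 = 350.

350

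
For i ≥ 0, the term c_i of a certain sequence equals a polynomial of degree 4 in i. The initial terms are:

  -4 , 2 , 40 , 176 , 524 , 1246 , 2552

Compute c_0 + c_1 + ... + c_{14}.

249364

1st diffs: 6, 38, 136, 348, 722, 1306.
2nd diffs: 32, 98, 212, 374, 584.
3rd diffs: 66, 114, 162, 210.
4th diffs: 48, 48, 48 (constant).
Newton forward-difference form: c_i = -4 + 6·C(i,1) + 32·C(i,2) + 66·C(i,3) + 48·C(i,4).
Continuing: …, 4700, 7996, 12794, 19496, …, c_{14} = 75064.
Summing i = 0..14 (15 terms) gives 249364.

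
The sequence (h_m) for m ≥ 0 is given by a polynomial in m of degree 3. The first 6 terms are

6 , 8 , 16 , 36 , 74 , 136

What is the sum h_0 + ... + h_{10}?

3146

1st diffs: 2, 8, 20, 38, 62.
2nd diffs: 6, 12, 18, 24.
3rd diffs: 6, 6, 6 (constant).
Newton forward-difference form: h_m = 6 + 2·C(m,1) + 6·C(m,2) + 6·C(m,3).
Continuing: …, 228, 356, 526, 744, …, h_{10} = 1016.
Summing m = 0..10 (11 terms) gives 3146.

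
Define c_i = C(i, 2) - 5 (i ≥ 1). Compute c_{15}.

C(15, 2) = 105, so c_{15} = 100.

100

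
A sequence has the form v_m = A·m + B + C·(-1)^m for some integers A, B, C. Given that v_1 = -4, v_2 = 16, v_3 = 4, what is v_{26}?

Write the equations: A + B - C = -4; 2A + B + C = 16; 3A + B - C = 4.
Subtracting the first from the second: A + 2C = 20.
Subtracting the second from the third: A - 2C = -12.
Solving: C = 8, A = 4, then B = 0.
Therefore v_{26} = 104 + 0 + 8·1 = 112.

112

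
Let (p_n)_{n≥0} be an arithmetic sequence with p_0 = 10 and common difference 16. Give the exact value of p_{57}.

922

p_n = 10 + (n - 0)·16.
p_{57} = 10 + 57·16 = 922.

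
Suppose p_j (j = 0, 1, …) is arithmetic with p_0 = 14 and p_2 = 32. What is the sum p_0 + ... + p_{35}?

Common difference d = (32 - 14) / (2 - 0) = 9.
p_j = 14 + (j - 0)·9.
p_{35} = 329; S = 36·(14 + 329)/2 = 6174.

6174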